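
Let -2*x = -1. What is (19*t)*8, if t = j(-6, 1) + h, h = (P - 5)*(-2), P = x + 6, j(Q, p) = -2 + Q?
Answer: -1672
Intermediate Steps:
x = ½ (x = -½*(-1) = ½ ≈ 0.50000)
P = 13/2 (P = ½ + 6 = 13/2 ≈ 6.5000)
h = -3 (h = (13/2 - 5)*(-2) = (3/2)*(-2) = -3)
t = -11 (t = (-2 - 6) - 3 = -8 - 3 = -11)
(19*t)*8 = (19*(-11))*8 = -209*8 = -1672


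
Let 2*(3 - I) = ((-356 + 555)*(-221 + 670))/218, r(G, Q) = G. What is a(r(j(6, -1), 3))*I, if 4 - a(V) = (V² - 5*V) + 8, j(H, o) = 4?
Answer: 0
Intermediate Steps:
a(V) = -4 - V² + 5*V (a(V) = 4 - ((V² - 5*V) + 8) = 4 - (8 + V² - 5*V) = 4 + (-8 - V² + 5*V) = -4 - V² + 5*V)
I = -88043/436 (I = 3 - (-356 + 555)*(-221 + 670)/(2*218) = 3 - 199*449/(2*218) = 3 - 89351/(2*218) = 3 - ½*89351/218 = 3 - 89351/436 = -88043/436 ≈ -201.93)
a(r(j(6, -1), 3))*I = (-4 - 1*4² + 5*4)*(-88043/436) = (-4 - 1*16 + 20)*(-88043/436) = (-4 - 16 + 20)*(-88043/436) = 0*(-88043/436) = 0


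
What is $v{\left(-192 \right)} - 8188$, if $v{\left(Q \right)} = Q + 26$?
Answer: $-8354$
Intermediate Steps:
$v{\left(Q \right)} = 26 + Q$
$v{\left(-192 \right)} - 8188 = \left(26 - 192\right) - 8188 = -166 - 8188 = -8354$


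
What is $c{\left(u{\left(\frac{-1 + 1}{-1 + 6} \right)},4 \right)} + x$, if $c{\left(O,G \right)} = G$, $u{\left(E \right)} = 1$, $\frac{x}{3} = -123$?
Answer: $-365$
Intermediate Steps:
$x = -369$ ($x = 3 \left(-123\right) = -369$)
$c{\left(u{\left(\frac{-1 + 1}{-1 + 6} \right)},4 \right)} + x = 4 - 369 = -365$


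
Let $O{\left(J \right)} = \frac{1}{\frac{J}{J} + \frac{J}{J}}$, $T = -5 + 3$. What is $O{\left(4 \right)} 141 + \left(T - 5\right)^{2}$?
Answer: $\frac{239}{2} \approx 119.5$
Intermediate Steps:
$T = -2$
$O{\left(J \right)} = \frac{1}{2}$ ($O{\left(J \right)} = \frac{1}{1 + 1} = \frac{1}{2}$)
$O{\left(4 \right)} 141 + \left(T - 5\right)^{2} = \frac{1}{2} \cdot 141 + \left(-2 - 5\right)^{2} = \frac{141}{2} + \left(-7\right)^{2} = \frac{141}{2} + 49 = \frac{239}{2}$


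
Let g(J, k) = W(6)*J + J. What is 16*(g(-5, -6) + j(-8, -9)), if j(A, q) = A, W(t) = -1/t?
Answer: -584/3 ≈ -194.67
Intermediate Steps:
g(J, k) = 5*J/6 (g(J, k) = (-1/6)*J + J = (-1*1/6)*J + J = -J/6 + J = 5*J/6)
16*(g(-5, -6) + j(-8, -9)) = 16*((5/6)*(-5) - 8) = 16*(-25/6 - 8) = 16*(-73/6) = -584/3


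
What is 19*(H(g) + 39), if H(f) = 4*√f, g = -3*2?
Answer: 741 + 76*I*√6 ≈ 741.0 + 186.16*I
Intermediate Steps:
g = -6
19*(H(g) + 39) = 19*(4*√(-6) + 39) = 19*(4*(I*√6) + 39) = 19*(4*I*√6 + 39) = 19*(39 + 4*I*√6) = 741 + 76*I*√6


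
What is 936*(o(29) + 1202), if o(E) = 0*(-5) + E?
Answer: 1152216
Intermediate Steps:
o(E) = E (o(E) = 0 + E = E)
936*(o(29) + 1202) = 936*(29 + 1202) = 936*1231 = 1152216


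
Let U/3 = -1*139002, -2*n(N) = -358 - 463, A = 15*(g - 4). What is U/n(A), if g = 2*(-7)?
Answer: -834012/821 ≈ -1015.8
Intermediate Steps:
g = -14
A = -270 (A = 15*(-14 - 4) = 15*(-18) = -270)
n(N) = 821/2 (n(N) = -(-358 - 463)/2 = -½*(-821) = 821/2)
U = -417006 (U = 3*(-1*139002) = 3*(-139002) = -417006)
U/n(A) = -417006/821/2 = -417006*2/821 = -834012/821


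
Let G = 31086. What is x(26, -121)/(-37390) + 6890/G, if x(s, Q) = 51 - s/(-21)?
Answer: 895976293/4068069390 ≈ 0.22025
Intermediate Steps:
x(s, Q) = 51 + s/21 (x(s, Q) = 51 - s*(-1)/21 = 51 - (-1)*s/21 = 51 + s/21)
x(26, -121)/(-37390) + 6890/G = (51 + (1/21)*26)/(-37390) + 6890/31086 = (51 + 26/21)*(-1/37390) + 6890*(1/31086) = (1097/21)*(-1/37390) + 3445/15543 = -1097/785190 + 3445/15543 = 895976293/4068069390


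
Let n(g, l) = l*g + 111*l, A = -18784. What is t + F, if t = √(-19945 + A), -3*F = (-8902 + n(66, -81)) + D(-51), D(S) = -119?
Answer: 7786 + I*√38729 ≈ 7786.0 + 196.8*I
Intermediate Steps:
n(g, l) = 111*l + g*l (n(g, l) = g*l + 111*l = 111*l + g*l)
F = 7786 (F = -((-8902 - 81*(111 + 66)) - 119)/3 = -((-8902 - 81*177) - 119)/3 = -((-8902 - 14337) - 119)/3 = -(-23239 - 119)/3 = -⅓*(-23358) = 7786)
t = I*√38729 (t = √(-19945 - 18784) = √(-38729) = I*√38729 ≈ 196.8*I)
t + F = I*√38729 + 7786 = 7786 + I*√38729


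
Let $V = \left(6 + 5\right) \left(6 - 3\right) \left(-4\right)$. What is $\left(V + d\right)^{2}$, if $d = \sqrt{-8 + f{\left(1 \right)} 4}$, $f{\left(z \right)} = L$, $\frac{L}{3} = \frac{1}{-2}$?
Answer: $\left(132 - i \sqrt{14}\right)^{2} \approx 17410.0 - 987.8 i$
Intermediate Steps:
$L = - \frac{3}{2}$ ($L = \frac{3}{-2} = 3 \left(- \frac{1}{2}\right) = - \frac{3}{2} \approx -1.5$)
$f{\left(z \right)} = - \frac{3}{2}$
$V = -132$ ($V = 11 \left(6 - 3\right) \left(-4\right) = 11 \cdot 3 \left(-4\right) = 33 \left(-4\right) = -132$)
$d = i \sqrt{14}$ ($d = \sqrt{-8 - 6} = \sqrt{-14} = i \sqrt{14} \approx 3.7417 i$)
$\left(V + d\right)^{2} = \left(-132 + i \sqrt{14}\right)^{2}$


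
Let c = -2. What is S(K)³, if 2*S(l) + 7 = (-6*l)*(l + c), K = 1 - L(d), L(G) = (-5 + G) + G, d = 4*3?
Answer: -10175991463/8 ≈ -1.2720e+9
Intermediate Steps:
d = 12
L(G) = -5 + 2*G
K = -18 (K = 1 - (-5 + 2*12) = 1 - (-5 + 24) = 1 - 1*19 = 1 - 19 = -18)
S(l) = -7/2 - 3*l*(-2 + l) (S(l) = -7/2 + ((-6*l)*(l - 2))/2 = -7/2 + ((-6*l)*(-2 + l))/2 = -7/2 + (-6*l*(-2 + l))/2 = -7/2 - 3*l*(-2 + l))
S(K)³ = (-7/2 - 3*(-18)² + 6*(-18))³ = (-7/2 - 3*324 - 108)³ = (-7/2 - 972 - 108)³ = (-2167/2)³ = -10175991463/8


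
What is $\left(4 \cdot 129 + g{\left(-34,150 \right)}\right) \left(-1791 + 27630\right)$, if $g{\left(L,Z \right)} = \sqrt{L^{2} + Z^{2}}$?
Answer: $13332924 + 51678 \sqrt{5914} \approx 1.7307 \cdot 10^{7}$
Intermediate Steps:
$\left(4 \cdot 129 + g{\left(-34,150 \right)}\right) \left(-1791 + 27630\right) = \left(4 \cdot 129 + \sqrt{\left(-34\right)^{2} + 150^{2}}\right) \left(-1791 + 27630\right) = \left(516 + \sqrt{1156 + 22500}\right) 25839 = \left(516 + \sqrt{23656}\right) 25839 = \left(516 + 2 \sqrt{5914}\right) 25839 = 13332924 + 51678 \sqrt{5914}$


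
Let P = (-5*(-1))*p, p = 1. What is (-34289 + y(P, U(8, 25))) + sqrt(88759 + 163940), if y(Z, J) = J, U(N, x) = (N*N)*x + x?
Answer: -32664 + sqrt(252699) ≈ -32161.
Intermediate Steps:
U(N, x) = x + x*N**2 (U(N, x) = N**2*x + x = x*N**2 + x = x + x*N**2)
P = 5 (P = -5*(-1)*1 = 5*1 = 5)
(-34289 + y(P, U(8, 25))) + sqrt(88759 + 163940) = (-34289 + 25*(1 + 8**2)) + sqrt(88759 + 163940) = (-34289 + 25*(1 + 64)) + sqrt(252699) = (-34289 + 25*65) + sqrt(252699) = (-34289 + 1625) + sqrt(252699) = -32664 + sqrt(252699)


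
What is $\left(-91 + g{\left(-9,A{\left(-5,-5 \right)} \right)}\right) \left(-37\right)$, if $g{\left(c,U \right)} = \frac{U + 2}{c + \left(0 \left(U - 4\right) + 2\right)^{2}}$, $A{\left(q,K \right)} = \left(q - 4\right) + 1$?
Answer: $\frac{16613}{5} \approx 3322.6$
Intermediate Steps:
$A{\left(q,K \right)} = -3 + q$ ($A{\left(q,K \right)} = \left(-4 + q\right) + 1 = -3 + q$)
$g{\left(c,U \right)} = \frac{2 + U}{4 + c}$ ($g{\left(c,U \right)} = \frac{2 + U}{c + \left(0 \left(-4 + U\right) + 2\right)^{2}} = \frac{2 + U}{c + \left(0 + 2\right)^{2}} = \frac{2 + U}{c + 2^{2}} = \frac{2 + U}{c + 4} = \frac{2 + U}{4 + c}$)
$\left(-91 + g{\left(-9,A{\left(-5,-5 \right)} \right)}\right) \left(-37\right) = \left(-91 + \frac{2 - 8}{4 - 9}\right) \left(-37\right) = \left(-91 + \frac{2 - 8}{-5}\right) \left(-37\right) = \left(-91 - - \frac{6}{5}\right) \left(-37\right) = \left(-91 + \frac{6}{5}\right) \left(-37\right) = \left(- \frac{449}{5}\right) \left(-37\right) = \frac{16613}{5}$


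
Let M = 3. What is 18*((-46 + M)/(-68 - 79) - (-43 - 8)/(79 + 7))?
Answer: 33585/2107 ≈ 15.940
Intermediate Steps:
18*((-46 + M)/(-68 - 79) - (-43 - 8)/(79 + 7)) = 18*((-46 + 3)/(-68 - 79) - (-43 - 8)/(79 + 7)) = 18*(-43/(-147) - (-51)/86) = 18*(-43*(-1/147) - (-51)/86) = 18*(43/147 - 1*(-51/86)) = 18*(43/147 + 51/86) = 18*(11195/12642) = 33585/2107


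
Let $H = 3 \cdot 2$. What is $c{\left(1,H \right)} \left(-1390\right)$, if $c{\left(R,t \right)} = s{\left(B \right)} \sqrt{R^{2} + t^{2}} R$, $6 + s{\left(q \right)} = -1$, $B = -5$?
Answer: $9730 \sqrt{37} \approx 59185.0$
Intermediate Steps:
$s{\left(q \right)} = -7$ ($s{\left(q \right)} = -6 - 1 = -7$)
$H = 6$
$c{\left(R,t \right)} = - 7 R \sqrt{R^{2} + t^{2}}$ ($c{\left(R,t \right)} = - 7 \sqrt{R^{2} + t^{2}} R = - 7 R \sqrt{R^{2} + t^{2}}$)
$c{\left(1,H \right)} \left(-1390\right) = \left(-7\right) 1 \sqrt{1^{2} + 6^{2}} \left(-1390\right) = \left(-7\right) 1 \sqrt{1 + 36} \left(-1390\right) = \left(-7\right) 1 \sqrt{37} \left(-1390\right) = - 7 \sqrt{37} \left(-1390\right) = 9730 \sqrt{37}$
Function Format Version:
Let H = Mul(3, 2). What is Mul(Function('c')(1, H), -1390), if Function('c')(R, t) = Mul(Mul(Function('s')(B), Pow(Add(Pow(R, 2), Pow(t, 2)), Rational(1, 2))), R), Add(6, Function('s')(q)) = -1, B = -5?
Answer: Mul(9730, Pow(37, Rational(1, 2))) ≈ 59185.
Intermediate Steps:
Function('s')(q) = -7 (Function('s')(q) = Add(-6, -1) = -7)
H = 6
Function('c')(R, t) = Mul(-7, R, Pow(Add(Pow(R, 2), Pow(t, 2)), Rational(1, 2))) (Function('c')(R, t) = Mul(Mul(-7, Pow(Add(Pow(R, 2), Pow(t, 2)), Rational(1, 2))), R) = Mul(-7, R, Pow(Add(Pow(R, 2), Pow(t, 2)), Rational(1, 2))))
Mul(Function('c')(1, H), -1390) = Mul(Mul(-7, 1, Pow(Add(Pow(1, 2), Pow(6, 2)), Rational(1, 2))), -1390) = Mul(Mul(-7, 1, Pow(Add(1, 36), Rational(1, 2))), -1390) = Mul(Mul(-7, 1, Pow(37, Rational(1, 2))), -1390) = Mul(Mul(-7, Pow(37, Rational(1, 2))), -1390) = Mul(9730, Pow(37, Rational(1, 2)))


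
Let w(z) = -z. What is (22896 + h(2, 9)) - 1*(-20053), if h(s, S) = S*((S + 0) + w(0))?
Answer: 43030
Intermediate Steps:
h(s, S) = S² (h(s, S) = S*((S + 0) - 1*0) = S*(S + 0) = S*S = S²)
(22896 + h(2, 9)) - 1*(-20053) = (22896 + 9²) - 1*(-20053) = (22896 + 81) + 20053 = 22977 + 20053 = 43030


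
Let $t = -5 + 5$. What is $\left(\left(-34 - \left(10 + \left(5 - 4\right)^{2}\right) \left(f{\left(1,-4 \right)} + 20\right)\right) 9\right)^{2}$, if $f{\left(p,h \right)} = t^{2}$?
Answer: $5225796$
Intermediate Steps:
$t = 0$
$f{\left(p,h \right)} = 0$ ($f{\left(p,h \right)} = 0^{2} = 0$)
$\left(\left(-34 - \left(10 + \left(5 - 4\right)^{2}\right) \left(f{\left(1,-4 \right)} + 20\right)\right) 9\right)^{2} = \left(\left(-34 - \left(10 + \left(5 - 4\right)^{2}\right) \left(0 + 20\right)\right) 9\right)^{2} = \left(\left(-34 - \left(10 + 1^{2}\right) 20\right) 9\right)^{2} = \left(\left(-34 - \left(10 + 1\right) 20\right) 9\right)^{2} = \left(\left(-34 - 11 \cdot 20\right) 9\right)^{2} = \left(\left(-34 - 220\right) 9\right)^{2} = \left(\left(-254\right) 9\right)^{2} = \left(-2286\right)^{2} = 5225796$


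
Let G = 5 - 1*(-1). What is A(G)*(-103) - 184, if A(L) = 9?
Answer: -1111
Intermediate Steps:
G = 6 (G = 5 + 1 = 6)
A(G)*(-103) - 184 = 9*(-103) - 184 = -927 - 184 = -1111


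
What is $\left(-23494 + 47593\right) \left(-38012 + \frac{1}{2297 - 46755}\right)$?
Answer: $- \frac{40725803740203}{44458} \approx -9.1605 \cdot 10^{8}$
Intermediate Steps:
$\left(-23494 + 47593\right) \left(-38012 + \frac{1}{2297 - 46755}\right) = 24099 \left(-38012 + \frac{1}{-44458}\right) = 24099 \left(-38012 - \frac{1}{44458}\right) = 24099 \left(- \frac{1689937497}{44458}\right) = - \frac{40725803740203}{44458}$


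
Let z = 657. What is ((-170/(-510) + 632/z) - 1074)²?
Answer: 496696524289/431649 ≈ 1.1507e+6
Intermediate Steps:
((-170/(-510) + 632/z) - 1074)² = ((-170/(-510) + 632/657) - 1074)² = ((-170*(-1/510) + 632*(1/657)) - 1074)² = ((⅓ + 632/657) - 1074)² = (851/657 - 1074)² = (-704767/657)² = 496696524289/431649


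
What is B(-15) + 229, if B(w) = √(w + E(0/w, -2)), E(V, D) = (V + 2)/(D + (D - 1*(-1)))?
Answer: 229 + I*√141/3 ≈ 229.0 + 3.9581*I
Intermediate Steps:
E(V, D) = (2 + V)/(1 + 2*D) (E(V, D) = (2 + V)/(D + (D + 1)) = (2 + V)/(D + (1 + D)) = (2 + V)/(1 + 2*D))
B(w) = √(-⅔ + w) (B(w) = √(w + (2 + 0/w)/(1 + 2*(-2))) = √(w + (2 + 0)/(1 - 4)) = √(w + 2/(-3)) = √(w - ⅓*2) = √(w - ⅔) = √(-⅔ + w))
B(-15) + 229 = √(-6 + 9*(-15))/3 + 229 = √(-6 - 135)/3 + 229 = √(-141)/3 + 229 = (I*√141)/3 + 229 = I*√141/3 + 229 = 229 + I*√141/3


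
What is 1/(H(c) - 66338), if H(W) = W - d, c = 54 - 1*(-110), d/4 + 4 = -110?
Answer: -1/65718 ≈ -1.5217e-5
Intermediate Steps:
d = -456 (d = -16 + 4*(-110) = -16 - 440 = -456)
c = 164 (c = 54 + 110 = 164)
H(W) = 456 + W (H(W) = W - 1*(-456) = W + 456 = 456 + W)
1/(H(c) - 66338) = 1/((456 + 164) - 66338) = 1/(620 - 66338) = 1/(-65718) = -1/65718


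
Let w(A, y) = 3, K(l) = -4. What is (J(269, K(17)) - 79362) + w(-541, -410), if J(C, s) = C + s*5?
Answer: -79110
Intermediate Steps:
J(C, s) = C + 5*s
(J(269, K(17)) - 79362) + w(-541, -410) = ((269 + 5*(-4)) - 79362) + 3 = ((269 - 20) - 79362) + 3 = (249 - 79362) + 3 = -79113 + 3 = -79110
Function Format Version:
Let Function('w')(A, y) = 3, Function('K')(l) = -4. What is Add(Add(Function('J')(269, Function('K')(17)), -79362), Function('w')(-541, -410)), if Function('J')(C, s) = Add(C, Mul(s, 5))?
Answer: -79110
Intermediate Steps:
Function('J')(C, s) = Add(C, Mul(5, s))
Add(Add(Function('J')(269, Function('K')(17)), -79362), Function('w')(-541, -410)) = Add(Add(Add(269, Mul(5, -4)), -79362), 3) = Add(Add(Add(269, -20), -79362), 3) = Add(Add(249, -79362), 3) = Add(-79113, 3) = -79110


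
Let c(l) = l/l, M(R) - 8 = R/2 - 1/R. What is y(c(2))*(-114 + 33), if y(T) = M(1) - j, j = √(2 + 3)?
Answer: -1215/2 + 81*√5 ≈ -426.38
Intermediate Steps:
M(R) = 8 + R/2 - 1/R (M(R) = 8 + (R/2 - 1/R) = 8 + R/2 - 1/R)
j = √5 ≈ 2.2361
c(l) = 1
y(T) = 15/2 - √5 (y(T) = (8 + (½)*1 - 1/1) - √5 = (8 + ½ - 1*1) - √5 = (8 + ½ - 1) - √5 = 15/2 - √5)
y(c(2))*(-114 + 33) = (15/2 - √5)*(-114 + 33) = (15/2 - √5)*(-81) = -1215/2 + 81*√5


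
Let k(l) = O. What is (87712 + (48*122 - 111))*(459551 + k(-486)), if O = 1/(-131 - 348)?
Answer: 20572215396096/479 ≈ 4.2948e+10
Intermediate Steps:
O = -1/479 (O = 1/(-479) = -1/479 ≈ -0.0020877)
k(l) = -1/479
(87712 + (48*122 - 111))*(459551 + k(-486)) = (87712 + (48*122 - 111))*(459551 - 1/479) = (87712 + (5856 - 111))*(220124928/479) = (87712 + 5745)*(220124928/479) = 93457*(220124928/479) = 20572215396096/479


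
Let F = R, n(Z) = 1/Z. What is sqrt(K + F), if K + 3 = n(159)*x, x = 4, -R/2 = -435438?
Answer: sqrt(22016540949)/159 ≈ 933.21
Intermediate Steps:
R = 870876 (R = -2*(-435438) = 870876)
F = 870876
K = -473/159 (K = -3 + 4/159 = -473/159 ≈ -2.9748)
sqrt(K + F) = sqrt(-473/159 + 870876) = sqrt(138468811/159) = sqrt(22016540949)/159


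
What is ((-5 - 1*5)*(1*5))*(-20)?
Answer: 1000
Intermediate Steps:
((-5 - 1*5)*(1*5))*(-20) = ((-5 - 5)*5)*(-20) = -10*5*(-20) = -50*(-20) = 1000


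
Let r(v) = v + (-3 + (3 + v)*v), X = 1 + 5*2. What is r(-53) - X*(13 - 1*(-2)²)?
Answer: 2495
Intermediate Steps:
X = 11 (X = 1 + 10 = 11)
r(v) = -3 + v + v*(3 + v) (r(v) = v + (-3 + v*(3 + v)) = -3 + v + v*(3 + v))
r(-53) - X*(13 - 1*(-2)²) = (-3 + (-53)² + 4*(-53)) - 11*(13 - 1*(-2)²) = (-3 + 2809 - 212) - 11*(13 - 1*4) = 2594 - 11*(13 - 4) = 2594 - 11*9 = 2594 - 1*99 = 2594 - 99 = 2495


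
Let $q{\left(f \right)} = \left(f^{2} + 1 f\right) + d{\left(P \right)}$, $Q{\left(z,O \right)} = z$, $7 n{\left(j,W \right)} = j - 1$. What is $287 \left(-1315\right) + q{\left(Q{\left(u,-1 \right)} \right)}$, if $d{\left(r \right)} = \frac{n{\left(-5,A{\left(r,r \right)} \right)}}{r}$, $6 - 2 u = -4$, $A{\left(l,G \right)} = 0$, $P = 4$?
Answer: $- \frac{5283253}{14} \approx -3.7738 \cdot 10^{5}$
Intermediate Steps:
$n{\left(j,W \right)} = - \frac{1}{7} + \frac{j}{7}$ ($n{\left(j,W \right)} = \frac{j - 1}{7} = \frac{-1 + j}{7} = - \frac{1}{7} + \frac{j}{7}$)
$u = 5$ ($u = 3 - -2 = 3 + 2 = 5$)
$d{\left(r \right)} = - \frac{6}{7 r}$ ($d{\left(r \right)} = \frac{- \frac{1}{7} + \frac{1}{7} \left(-5\right)}{r} = \frac{- \frac{1}{7} - \frac{5}{7}}{r} = - \frac{6}{7 r}$)
$q{\left(f \right)} = - \frac{3}{14} + f + f^{2}$ ($q{\left(f \right)} = \left(f^{2} + 1 f\right) - \frac{6}{7 \cdot 4} = \left(f^{2} + f\right) - \frac{3}{14} = \left(f + f^{2}\right) - \frac{3}{14} = - \frac{3}{14} + f + f^{2}$)
$287 \left(-1315\right) + q{\left(Q{\left(u,-1 \right)} \right)} = 287 \left(-1315\right) + \left(- \frac{3}{14} + 5 + 5^{2}\right) = -377405 + \left(- \frac{3}{14} + 5 + 25\right) = -377405 + \frac{417}{14} = - \frac{5283253}{14}$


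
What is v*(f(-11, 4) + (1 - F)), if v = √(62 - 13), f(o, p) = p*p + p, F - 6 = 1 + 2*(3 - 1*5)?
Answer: 126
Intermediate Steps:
F = 3 (F = 6 + (1 + 2*(3 - 1*5)) = 6 + (1 + 2*(3 - 5)) = 6 + (1 + 2*(-2)) = 6 + (1 - 4) = 6 - 3 = 3)
f(o, p) = p + p² (f(o, p) = p² + p = p + p²)
v = 7 (v = √49 = 7)
v*(f(-11, 4) + (1 - F)) = 7*(4*(1 + 4) + (1 - 1*3)) = 7*(4*5 + (1 - 3)) = 7*(20 - 2) = 7*18 = 126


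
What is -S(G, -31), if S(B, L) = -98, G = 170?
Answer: 98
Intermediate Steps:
-S(G, -31) = -1*(-98) = 98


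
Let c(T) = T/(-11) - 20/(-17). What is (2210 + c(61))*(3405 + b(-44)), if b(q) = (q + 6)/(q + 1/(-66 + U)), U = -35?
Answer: 6244151951539/831215 ≈ 7.5121e+6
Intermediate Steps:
c(T) = 20/17 - T/11 (c(T) = T*(-1/11) - 20*(-1/17) = -T/11 + 20/17 = 20/17 - T/11)
b(q) = (6 + q)/(-1/101 + q) (b(q) = (q + 6)/(q + 1/(-66 - 35)) = (6 + q)/(q + 1/(-101)) = (6 + q)/(q - 1/101) = (6 + q)/(-1/101 + q))
(2210 + c(61))*(3405 + b(-44)) = (2210 + (20/17 - 1/11*61))*(3405 + 101*(6 - 44)/(-1 + 101*(-44))) = (2210 + (20/17 - 61/11))*(3405 + 101*(-38)/(-1 - 4444)) = (2210 - 817/187)*(3405 + 101*(-38)/(-4445)) = 412453*(3405 + 101*(-1/4445)*(-38))/187 = 412453*(3405 + 3838/4445)/187 = (412453/187)*(15139063/4445) = 6244151951539/831215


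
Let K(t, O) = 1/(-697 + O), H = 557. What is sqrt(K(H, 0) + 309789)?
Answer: 2*sqrt(37624570901)/697 ≈ 556.59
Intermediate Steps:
sqrt(K(H, 0) + 309789) = sqrt(1/(-697 + 0) + 309789) = sqrt(1/(-697) + 309789) = sqrt(-1/697 + 309789) = sqrt(215922932/697) = 2*sqrt(37624570901)/697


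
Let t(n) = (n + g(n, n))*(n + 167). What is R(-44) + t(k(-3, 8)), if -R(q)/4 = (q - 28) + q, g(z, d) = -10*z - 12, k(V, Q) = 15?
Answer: -26290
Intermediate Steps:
g(z, d) = -12 - 10*z
R(q) = 112 - 8*q (R(q) = -4*((q - 28) + q) = -4*((-28 + q) + q) = -4*(-28 + 2*q) = 112 - 8*q)
t(n) = (-12 - 9*n)*(167 + n) (t(n) = (n + (-12 - 10*n))*(n + 167) = (-12 - 9*n)*(167 + n))
R(-44) + t(k(-3, 8)) = (112 - 8*(-44)) + (-2004 - 1515*15 - 9*15²) = (112 + 352) + (-2004 - 22725 - 9*225) = 464 + (-2004 - 22725 - 2025) = 464 - 26754 = -26290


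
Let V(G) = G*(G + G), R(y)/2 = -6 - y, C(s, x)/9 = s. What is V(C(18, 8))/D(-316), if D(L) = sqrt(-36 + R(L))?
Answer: 13122*sqrt(146)/73 ≈ 2172.0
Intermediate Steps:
C(s, x) = 9*s
R(y) = -12 - 2*y (R(y) = 2*(-6 - y) = -12 - 2*y)
D(L) = sqrt(-48 - 2*L) (D(L) = sqrt(-36 + (-12 - 2*L)) = sqrt(-48 - 2*L))
V(G) = 2*G**2 (V(G) = G*(2*G) = 2*G**2)
V(C(18, 8))/D(-316) = (2*(9*18)**2)/(sqrt(-48 - 2*(-316))) = (2*162**2)/(sqrt(-48 + 632)) = (2*26244)/(sqrt(584)) = 52488/((2*sqrt(146))) = 52488*(sqrt(146)/292) = 13122*sqrt(146)/73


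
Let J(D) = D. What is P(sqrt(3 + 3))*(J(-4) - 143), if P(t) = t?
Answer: -147*sqrt(6) ≈ -360.08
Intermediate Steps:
P(sqrt(3 + 3))*(J(-4) - 143) = sqrt(3 + 3)*(-4 - 143) = sqrt(6)*(-147) = -147*sqrt(6)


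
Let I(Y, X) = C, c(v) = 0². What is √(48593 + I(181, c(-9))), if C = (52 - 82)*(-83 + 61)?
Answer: √49253 ≈ 221.93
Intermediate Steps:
c(v) = 0
C = 660 (C = -30*(-22) = 660)
I(Y, X) = 660
√(48593 + I(181, c(-9))) = √(48593 + 660) = √49253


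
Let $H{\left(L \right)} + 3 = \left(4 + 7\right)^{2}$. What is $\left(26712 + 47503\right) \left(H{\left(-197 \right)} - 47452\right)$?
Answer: $-3512892810$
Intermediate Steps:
$H{\left(L \right)} = 118$ ($H{\left(L \right)} = -3 + \left(4 + 7\right)^{2} = -3 + 11^{2} = -3 + 121 = 118$)
$\left(26712 + 47503\right) \left(H{\left(-197 \right)} - 47452\right) = \left(26712 + 47503\right) \left(118 - 47452\right) = 74215 \left(-47334\right) = -3512892810$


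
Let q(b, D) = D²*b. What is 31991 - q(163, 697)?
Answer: -79154876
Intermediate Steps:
q(b, D) = b*D²
31991 - q(163, 697) = 31991 - 163*697² = 31991 - 163*485809 = 31991 - 1*79186867 = 31991 - 79186867 = -79154876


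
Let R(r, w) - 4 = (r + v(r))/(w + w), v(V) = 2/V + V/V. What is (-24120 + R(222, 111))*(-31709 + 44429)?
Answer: -1259792442160/4107 ≈ -3.0674e+8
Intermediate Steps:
v(V) = 1 + 2/V (v(V) = 2/V + 1 = 1 + 2/V)
R(r, w) = 4 + (r + (2 + r)/r)/(2*w) (R(r, w) = 4 + (r + (2 + r)/r)/(w + w) = 4 + (r + (2 + r)/r)/((2*w)) = 4 + (r + (2 + r)/r)*(1/(2*w)) = 4 + (r + (2 + r)/r)/(2*w))
(-24120 + R(222, 111))*(-31709 + 44429) = (-24120 + (½)*(2 + 222 + 222*(222 + 8*111))/(222*111))*(-31709 + 44429) = (-24120 + (½)*(1/222)*(1/111)*(2 + 222 + 222*(222 + 888)))*12720 = (-24120 + (½)*(1/222)*(1/111)*(2 + 222 + 222*1110))*12720 = (-24120 + (½)*(1/222)*(1/111)*(2 + 222 + 246420))*12720 = (-24120 + (½)*(1/222)*(1/111)*246644)*12720 = (-24120 + 61661/12321)*12720 = -297120859/12321*12720 = -1259792442160/4107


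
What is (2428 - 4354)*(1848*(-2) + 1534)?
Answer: 4164012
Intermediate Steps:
(2428 - 4354)*(1848*(-2) + 1534) = -1926*(-3696 + 1534) = -1926*(-2162) = 4164012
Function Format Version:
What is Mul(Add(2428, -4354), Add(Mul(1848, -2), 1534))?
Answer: 4164012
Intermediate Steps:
Mul(Add(2428, -4354), Add(Mul(1848, -2), 1534)) = Mul(-1926, Add(-3696, 1534)) = Mul(-1926, -2162) = 4164012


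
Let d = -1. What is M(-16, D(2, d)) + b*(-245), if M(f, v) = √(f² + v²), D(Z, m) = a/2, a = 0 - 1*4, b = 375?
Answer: -91875 + 2*√65 ≈ -91859.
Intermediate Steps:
a = -4 (a = 0 - 4 = -4)
D(Z, m) = -2 (D(Z, m) = -4/2 = -4*½ = -2)
M(-16, D(2, d)) + b*(-245) = √((-16)² + (-2)²) + 375*(-245) = √(256 + 4) - 91875 = √260 - 91875 = 2*√65 - 91875 = -91875 + 2*√65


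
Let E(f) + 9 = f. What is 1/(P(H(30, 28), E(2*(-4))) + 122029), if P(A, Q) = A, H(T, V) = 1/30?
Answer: 30/3660871 ≈ 8.1948e-6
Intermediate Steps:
E(f) = -9 + f
H(T, V) = 1/30
1/(P(H(30, 28), E(2*(-4))) + 122029) = 1/(1/30 + 122029) = 1/(3660871/30) = 30/3660871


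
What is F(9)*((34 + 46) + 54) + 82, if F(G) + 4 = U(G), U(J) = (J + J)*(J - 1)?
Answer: 18842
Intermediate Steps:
U(J) = 2*J*(-1 + J) (U(J) = (2*J)*(-1 + J) = 2*J*(-1 + J))
F(G) = -4 + 2*G*(-1 + G)
F(9)*((34 + 46) + 54) + 82 = (-4 + 2*9*(-1 + 9))*((34 + 46) + 54) + 82 = (-4 + 2*9*8)*(80 + 54) + 82 = (-4 + 144)*134 + 82 = 140*134 + 82 = 18760 + 82 = 18842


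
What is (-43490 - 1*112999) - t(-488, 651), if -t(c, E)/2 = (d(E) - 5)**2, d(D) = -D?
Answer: 704183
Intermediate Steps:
t(c, E) = -2*(-5 - E)**2 (t(c, E) = -2*(-E - 5)**2 = -2*(-5 - E)**2)
(-43490 - 1*112999) - t(-488, 651) = (-43490 - 1*112999) - (-2)*(5 + 651)**2 = (-43490 - 112999) - (-2)*656**2 = -156489 - (-2)*430336 = -156489 - 1*(-860672) = -156489 + 860672 = 704183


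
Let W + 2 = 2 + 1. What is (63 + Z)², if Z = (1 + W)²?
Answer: 4489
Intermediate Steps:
W = 1 (W = -2 + (2 + 1) = -2 + 3 = 1)
Z = 4 (Z = (1 + 1)² = 2² = 4)
(63 + Z)² = (63 + 4)² = 67² = 4489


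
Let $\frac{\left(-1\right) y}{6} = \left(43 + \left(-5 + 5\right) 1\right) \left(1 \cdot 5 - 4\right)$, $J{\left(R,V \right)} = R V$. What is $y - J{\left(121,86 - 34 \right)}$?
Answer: $-6550$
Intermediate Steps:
$y = -258$ ($y = - 6 \left(43 + \left(-5 + 5\right) 1\right) \left(1 \cdot 5 - 4\right) = - 6 \left(43 + 0 \cdot 1\right) \left(5 - 4\right) = - 6 \left(43 + 0\right) 1 = - 6 \cdot 43 \cdot 1 = \left(-6\right) 43 = -258$)
$y - J{\left(121,86 - 34 \right)} = -258 - 121 \left(86 - 34\right) = -258 - 121 \cdot 52 = -258 - 6292 = -6550$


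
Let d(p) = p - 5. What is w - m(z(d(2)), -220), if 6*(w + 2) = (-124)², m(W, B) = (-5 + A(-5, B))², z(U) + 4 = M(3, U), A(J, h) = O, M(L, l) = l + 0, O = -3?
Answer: 7490/3 ≈ 2496.7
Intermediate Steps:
d(p) = -5 + p
M(L, l) = l
A(J, h) = -3
z(U) = -4 + U
m(W, B) = 64 (m(W, B) = (-5 - 3)² = (-8)² = 64)
w = 7682/3 (w = -2 + (⅙)*(-124)² = -2 + (⅙)*15376 = -2 + 7688/3 = 7682/3 ≈ 2560.7)
w - m(z(d(2)), -220) = 7682/3 - 1*64 = 7682/3 - 64 = 7490/3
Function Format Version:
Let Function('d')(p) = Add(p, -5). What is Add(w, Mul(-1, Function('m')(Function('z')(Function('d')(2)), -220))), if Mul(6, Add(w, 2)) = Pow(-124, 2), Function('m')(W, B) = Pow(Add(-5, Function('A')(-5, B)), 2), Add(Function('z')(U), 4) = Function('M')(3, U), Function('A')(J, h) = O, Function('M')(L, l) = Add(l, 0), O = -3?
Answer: Rational(7490, 3) ≈ 2496.7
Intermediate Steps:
Function('d')(p) = Add(-5, p)
Function('M')(L, l) = l
Function('A')(J, h) = -3
Function('z')(U) = Add(-4, U)
Function('m')(W, B) = 64 (Function('m')(W, B) = Pow(Add(-5, -3), 2) = Pow(-8, 2) = 64)
w = Rational(7682, 3) (w = Add(-2, Mul(Rational(1, 6), Pow(-124, 2))) = Add(-2, Mul(Rational(1, 6), 15376)) = Add(-2, Rational(7688, 3)) = Rational(7682, 3) ≈ 2560.7)
Add(w, Mul(-1, Function('m')(Function('z')(Function('d')(2)), -220))) = Add(Rational(7682, 3), Mul(-1, 64)) = Add(Rational(7682, 3), -64) = Rational(7490, 3)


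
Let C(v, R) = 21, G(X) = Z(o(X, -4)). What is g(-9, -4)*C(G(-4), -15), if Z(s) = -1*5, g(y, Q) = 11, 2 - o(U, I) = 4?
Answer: 231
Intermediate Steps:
o(U, I) = -2 (o(U, I) = 2 - 1*4 = 2 - 4 = -2)
Z(s) = -5
G(X) = -5
g(-9, -4)*C(G(-4), -15) = 11*21 = 231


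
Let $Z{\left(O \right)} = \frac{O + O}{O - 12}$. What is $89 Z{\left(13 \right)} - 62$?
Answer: $2252$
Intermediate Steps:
$Z{\left(O \right)} = \frac{2 O}{-12 + O}$
$89 Z{\left(13 \right)} - 62 = 89 \cdot 2 \cdot 13 \frac{1}{-12 + 13} - 62 = 89 \cdot 2 \cdot 13 \cdot 1^{-1} - 62 = 89 \cdot 2 \cdot 13 \cdot 1 - 62 = 89 \cdot 26 - 62 = 2314 - 62 = 2252$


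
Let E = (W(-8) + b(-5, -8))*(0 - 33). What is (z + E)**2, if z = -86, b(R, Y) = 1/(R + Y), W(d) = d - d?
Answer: 1177225/169 ≈ 6965.8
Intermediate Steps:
W(d) = 0
E = 33/13 (E = (0 + 1/(-5 - 8))*(0 - 33) = (0 + 1/(-13))*(-33) = (0 - 1/13)*(-33) = -1/13*(-33) = 33/13 ≈ 2.5385)
(z + E)**2 = (-86 + 33/13)**2 = (-1085/13)**2 = 1177225/169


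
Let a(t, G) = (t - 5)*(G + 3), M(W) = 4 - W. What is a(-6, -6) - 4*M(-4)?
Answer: 1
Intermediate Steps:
a(t, G) = (-5 + t)*(3 + G)
a(-6, -6) - 4*M(-4) = (-15 - 5*(-6) + 3*(-6) - 6*(-6)) - 4*(4 - 1*(-4)) = (-15 + 30 - 18 + 36) - 4*(4 + 4) = 33 - 4*8 = 33 - 32 = 1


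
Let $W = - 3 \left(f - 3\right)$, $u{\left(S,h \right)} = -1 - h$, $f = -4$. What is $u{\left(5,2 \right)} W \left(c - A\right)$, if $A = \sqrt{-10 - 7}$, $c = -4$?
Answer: $252 + 63 i \sqrt{17} \approx 252.0 + 259.76 i$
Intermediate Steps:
$W = 21$ ($W = - 3 \left(-4 - 3\right) = \left(-3\right) \left(-7\right) = 21$)
$A = i \sqrt{17}$ ($A = \sqrt{-17} = i \sqrt{17} \approx 4.1231 i$)
$u{\left(5,2 \right)} W \left(c - A\right) = \left(-1 - 2\right) 21 \left(-4 - i \sqrt{17}\right) = \left(-3\right) 21 \left(-4 - i \sqrt{17}\right) = - 63 \left(-4 - i \sqrt{17}\right) = 252 + 63 i \sqrt{17}$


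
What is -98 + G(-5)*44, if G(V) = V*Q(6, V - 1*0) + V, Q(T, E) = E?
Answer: 782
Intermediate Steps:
G(V) = V + V² (G(V) = V*(V - 1*0) + V = V*(V + 0) + V = V*V + V = V² + V = V + V²)
-98 + G(-5)*44 = -98 - 5*(1 - 5)*44 = -98 - 5*(-4)*44 = -98 + 20*44 = -98 + 880 = 782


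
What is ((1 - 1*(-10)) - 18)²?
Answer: 49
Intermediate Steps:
((1 - 1*(-10)) - 18)² = ((1 + 10) - 18)² = (11 - 18)² = (-7)² = 49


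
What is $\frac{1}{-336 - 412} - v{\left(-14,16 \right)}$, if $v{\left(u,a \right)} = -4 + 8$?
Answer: $- \frac{2993}{748} \approx -4.0013$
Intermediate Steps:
$v{\left(u,a \right)} = 4$
$\frac{1}{-336 - 412} - v{\left(-14,16 \right)} = \frac{1}{-336 - 412} - 4 = \frac{1}{-748} - 4 = - \frac{1}{748} - 4 = - \frac{2993}{748}$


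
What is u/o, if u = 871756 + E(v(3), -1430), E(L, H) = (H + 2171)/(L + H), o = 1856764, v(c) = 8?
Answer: 413212097/880106136 ≈ 0.46950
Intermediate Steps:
E(L, H) = (2171 + H)/(H + L)
u = 413212097/474 (u = 871756 + (2171 - 1430)/(-1430 + 8) = 871756 + 741/(-1422) = 871756 - 1/1422*741 = 871756 - 247/474 = 413212097/474 ≈ 8.7176e+5)
u/o = (413212097/474)/1856764 = (413212097/474)*(1/1856764) = 413212097/880106136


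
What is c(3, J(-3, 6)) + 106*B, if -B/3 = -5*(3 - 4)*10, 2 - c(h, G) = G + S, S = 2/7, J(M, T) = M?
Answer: -111267/7 ≈ -15895.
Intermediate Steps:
S = 2/7 (S = 2*(⅐) = 2/7 ≈ 0.28571)
c(h, G) = 12/7 - G (c(h, G) = 2 - (G + 2/7) = 2 - (2/7 + G) = 2 + (-2/7 - G) = 12/7 - G)
B = -150 (B = -3*(-5*(3 - 4))*10 = -3*(-5*(-1))*10 = -15*10 = -3*50 = -150)
c(3, J(-3, 6)) + 106*B = (12/7 - 1*(-3)) + 106*(-150) = (12/7 + 3) - 15900 = 33/7 - 15900 = -111267/7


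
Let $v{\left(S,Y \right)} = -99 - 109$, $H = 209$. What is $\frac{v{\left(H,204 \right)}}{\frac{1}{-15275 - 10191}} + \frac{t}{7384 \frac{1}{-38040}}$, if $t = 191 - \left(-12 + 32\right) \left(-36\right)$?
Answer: $\frac{4884732739}{923} \approx 5.2922 \cdot 10^{6}$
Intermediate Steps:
$v{\left(S,Y \right)} = -208$
$t = 911$ ($t = 191 - 20 \left(-36\right) = 191 - -720 = 191 + 720 = 911$)
$\frac{v{\left(H,204 \right)}}{\frac{1}{-15275 - 10191}} + \frac{t}{7384 \frac{1}{-38040}} = - \frac{208}{\frac{1}{-15275 - 10191}} + \frac{911}{7384 \frac{1}{-38040}} = - \frac{208}{\frac{1}{-25466}} + \frac{911}{7384 \left(- \frac{1}{38040}\right)} = - \frac{208}{- \frac{1}{25466}} + \frac{911}{- \frac{923}{4755}} = \left(-208\right) \left(-25466\right) + 911 \left(- \frac{4755}{923}\right) = 5296928 - \frac{4331805}{923} = \frac{4884732739}{923}$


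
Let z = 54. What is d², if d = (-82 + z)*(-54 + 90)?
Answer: 1016064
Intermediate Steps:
d = -1008 (d = (-82 + 54)*(-54 + 90) = -28*36 = -1008)
d² = (-1008)² = 1016064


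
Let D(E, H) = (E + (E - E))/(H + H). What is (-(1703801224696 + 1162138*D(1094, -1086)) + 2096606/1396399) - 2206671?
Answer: -1291899404573074218604/758244657 ≈ -1.7038e+12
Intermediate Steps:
D(E, H) = E/(2*H) (D(E, H) = (E + 0)/((2*H)) = E*(1/(2*H)) = E/(2*H))
(-(1703801224696 + 1162138*D(1094, -1086)) + 2096606/1396399) - 2206671 = (-1162138/(1/((1/2)*1094/(-1086) + 1466092)) + 2096606/1396399) - 2206671 = (-1162138/(1/((1/2)*1094*(-1/1086) + 1466092)) + 2096606*(1/1396399)) - 2206671 = (-1162138/(1/(-547/1086 + 1466092)) + 2096606/1396399) - 2206671 = (-1162138/(1/(1592175365/1086)) + 2096606/1396399) - 2206671 = (-1162138/1086/1592175365 + 2096606/1396399) - 2206671 = (-1162138*1592175365/1086 + 2096606/1396399) - 2206671 = (-925163747165185/543 + 2096606/1396399) - 2206671 = -1291897731376578711757/758244657 - 2206671 = -1291899404573074218604/758244657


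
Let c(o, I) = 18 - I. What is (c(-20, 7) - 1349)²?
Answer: 1790244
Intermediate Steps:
(c(-20, 7) - 1349)² = ((18 - 1*7) - 1349)² = ((18 - 7) - 1349)² = (11 - 1349)² = (-1338)² = 1790244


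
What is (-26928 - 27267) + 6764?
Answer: -47431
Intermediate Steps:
(-26928 - 27267) + 6764 = -54195 + 6764 = -47431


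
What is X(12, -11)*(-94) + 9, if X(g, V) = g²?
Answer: -13527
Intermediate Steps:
X(12, -11)*(-94) + 9 = 12²*(-94) + 9 = 144*(-94) + 9 = -13536 + 9 = -13527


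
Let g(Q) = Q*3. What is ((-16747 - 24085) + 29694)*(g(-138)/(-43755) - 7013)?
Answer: 1139244393446/14585 ≈ 7.8111e+7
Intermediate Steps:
g(Q) = 3*Q
((-16747 - 24085) + 29694)*(g(-138)/(-43755) - 7013) = ((-16747 - 24085) + 29694)*((3*(-138))/(-43755) - 7013) = (-40832 + 29694)*(-414*(-1/43755) - 7013) = -11138*(138/14585 - 7013) = -11138*(-102284467/14585) = 1139244393446/14585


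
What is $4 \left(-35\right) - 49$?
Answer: $-189$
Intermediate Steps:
$4 \left(-35\right) - 49 = -140 - 49 = -189$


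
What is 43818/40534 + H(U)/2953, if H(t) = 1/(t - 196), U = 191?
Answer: 323466118/299242255 ≈ 1.0809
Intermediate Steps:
H(t) = 1/(-196 + t)
43818/40534 + H(U)/2953 = 43818/40534 + 1/((-196 + 191)*2953) = 43818*(1/40534) + (1/2953)/(-5) = 21909/20267 - 1/5*1/2953 = 21909/20267 - 1/14765 = 323466118/299242255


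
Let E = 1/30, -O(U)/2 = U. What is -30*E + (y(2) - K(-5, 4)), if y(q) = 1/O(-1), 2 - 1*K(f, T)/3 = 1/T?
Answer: -23/4 ≈ -5.7500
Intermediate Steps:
O(U) = -2*U
E = 1/30 ≈ 0.033333
K(f, T) = 6 - 3/T
y(q) = 1/2 (y(q) = 1/(-2*(-1)) = 1/2)
-30*E + (y(2) - K(-5, 4)) = -30*1/30 + (1/2 - (6 - 3/4)) = -1 + (1/2 - (6 - 3*1/4)) = -1 + (1/2 - (6 - 3/4)) = -1 + (1/2 - 1*21/4) = -1 + (1/2 - 21/4) = -1 - 19/4 = -23/4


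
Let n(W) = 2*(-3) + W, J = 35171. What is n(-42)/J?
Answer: -48/35171 ≈ -0.0013648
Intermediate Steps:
n(W) = -6 + W
n(-42)/J = (-6 - 42)/35171 = -48*1/35171 = -48/35171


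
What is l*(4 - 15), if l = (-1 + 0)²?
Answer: -11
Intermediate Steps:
l = 1 (l = (-1)² = 1)
l*(4 - 15) = 1*(4 - 15) = 1*(-11) = -11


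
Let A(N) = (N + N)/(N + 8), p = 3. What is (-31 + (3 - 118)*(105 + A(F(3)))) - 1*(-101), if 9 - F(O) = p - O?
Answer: -206155/17 ≈ -12127.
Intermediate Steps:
F(O) = 6 + O (F(O) = 9 - (3 - O) = 9 + (-3 + O) = 6 + O)
A(N) = 2*N/(8 + N) (A(N) = (2*N)/(8 + N) = 2*N/(8 + N))
(-31 + (3 - 118)*(105 + A(F(3)))) - 1*(-101) = (-31 + (3 - 118)*(105 + 2*(6 + 3)/(8 + (6 + 3)))) - 1*(-101) = (-31 - 115*(105 + 2*9/(8 + 9))) + 101 = (-31 - 115*(105 + 2*9/17)) + 101 = (-31 - 115*(105 + 2*9*(1/17))) + 101 = (-31 - 115*(105 + 18/17)) + 101 = (-31 - 115*1803/17) + 101 = (-31 - 207345/17) + 101 = -207872/17 + 101 = -206155/17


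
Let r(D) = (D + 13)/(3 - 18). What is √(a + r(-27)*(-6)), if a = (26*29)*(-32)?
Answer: 2*I*√150835/5 ≈ 155.35*I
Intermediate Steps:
r(D) = -13/15 - D/15 (r(D) = (13 + D)/(-15) = (13 + D)*(-1/15) = -13/15 - D/15)
a = -24128 (a = 754*(-32) = -24128)
√(a + r(-27)*(-6)) = √(-24128 + (-13/15 - 1/15*(-27))*(-6)) = √(-24128 + (-13/15 + 9/5)*(-6)) = √(-24128 + (14/15)*(-6)) = √(-24128 - 28/5) = √(-120668/5) = 2*I*√150835/5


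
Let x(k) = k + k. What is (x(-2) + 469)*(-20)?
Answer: -9300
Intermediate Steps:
x(k) = 2*k
(x(-2) + 469)*(-20) = (2*(-2) + 469)*(-20) = (-4 + 469)*(-20) = 465*(-20) = -9300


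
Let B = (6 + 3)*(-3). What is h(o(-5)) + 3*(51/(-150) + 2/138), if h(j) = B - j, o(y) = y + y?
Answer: -20673/1150 ≈ -17.977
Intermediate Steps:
B = -27 (B = 9*(-3) = -27)
o(y) = 2*y
h(j) = -27 - j
h(o(-5)) + 3*(51/(-150) + 2/138) = (-27 - 2*(-5)) + 3*(51/(-150) + 2/138) = (-27 - 1*(-10)) + 3*(51*(-1/150) + 2*(1/138)) = (-27 + 10) + 3*(-17/50 + 1/69) = -17 + 3*(-1123/3450) = -17 - 1123/1150 = -20673/1150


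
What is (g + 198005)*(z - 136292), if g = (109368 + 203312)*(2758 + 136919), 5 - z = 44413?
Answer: -7891964507355500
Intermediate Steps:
z = -44408 (z = 5 - 1*44413 = 5 - 44413 = -44408)
g = 43674204360 (g = 312680*139677 = 43674204360)
(g + 198005)*(z - 136292) = (43674204360 + 198005)*(-44408 - 136292) = 43674402365*(-180700) = -7891964507355500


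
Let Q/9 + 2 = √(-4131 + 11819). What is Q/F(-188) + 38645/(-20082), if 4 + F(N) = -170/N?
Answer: 7577683/1947954 - 17484*√2/97 ≈ -251.02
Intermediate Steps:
F(N) = -4 - 170/N
Q = -18 + 558*√2 (Q = -18 + 9*√(-4131 + 11819) = -18 + 9*√7688 = -18 + 9*(62*√2) = -18 + 558*√2 ≈ 771.13)
Q/F(-188) + 38645/(-20082) = (-18 + 558*√2)/(-4 - 170/(-188)) + 38645/(-20082) = (-18 + 558*√2)/(-4 - 170*(-1/188)) + 38645*(-1/20082) = (-18 + 558*√2)/(-4 + 85/94) - 38645/20082 = (-18 + 558*√2)/(-291/94) - 38645/20082 = (-18 + 558*√2)*(-94/291) - 38645/20082 = (564/97 - 17484*√2/97) - 38645/20082 = 7577683/1947954 - 17484*√2/97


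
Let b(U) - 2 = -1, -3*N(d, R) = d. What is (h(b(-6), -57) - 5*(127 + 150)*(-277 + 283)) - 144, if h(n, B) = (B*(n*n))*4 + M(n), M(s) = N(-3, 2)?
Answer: -8681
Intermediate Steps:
N(d, R) = -d/3
M(s) = 1 (M(s) = -⅓*(-3) = 1)
b(U) = 1 (b(U) = 2 - 1 = 1)
h(n, B) = 1 + 4*B*n² (h(n, B) = (B*(n*n))*4 + 1 = (B*n²)*4 + 1 = 4*B*n² + 1 = 1 + 4*B*n²)
(h(b(-6), -57) - 5*(127 + 150)*(-277 + 283)) - 144 = ((1 + 4*(-57)*1²) - 5*(127 + 150)*(-277 + 283)) - 144 = ((1 + 4*(-57)*1) - 1385*6) - 144 = ((1 - 228) - 5*1662) - 144 = (-227 - 8310) - 144 = -8537 - 144 = -8681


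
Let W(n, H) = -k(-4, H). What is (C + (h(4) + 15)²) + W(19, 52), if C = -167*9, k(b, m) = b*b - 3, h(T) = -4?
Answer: -1395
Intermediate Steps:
k(b, m) = -3 + b² (k(b, m) = b² - 3 = -3 + b²)
C = -1503
W(n, H) = -13 (W(n, H) = -(-3 + (-4)²) = -(-3 + 16) = -1*13 = -13)
(C + (h(4) + 15)²) + W(19, 52) = (-1503 + (-4 + 15)²) - 13 = (-1503 + 11²) - 13 = (-1503 + 121) - 13 = -1382 - 13 = -1395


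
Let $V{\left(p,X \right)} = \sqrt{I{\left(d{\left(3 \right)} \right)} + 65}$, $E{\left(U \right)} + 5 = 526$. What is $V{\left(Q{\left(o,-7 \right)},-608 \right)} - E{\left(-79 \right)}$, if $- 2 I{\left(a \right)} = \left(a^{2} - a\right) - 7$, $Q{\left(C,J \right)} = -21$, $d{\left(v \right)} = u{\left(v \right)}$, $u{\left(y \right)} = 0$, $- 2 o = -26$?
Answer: $-521 + \frac{\sqrt{274}}{2} \approx -512.72$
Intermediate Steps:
$o = 13$ ($o = \left(- \frac{1}{2}\right) \left(-26\right) = 13$)
$d{\left(v \right)} = 0$
$E{\left(U \right)} = 521$ ($E{\left(U \right)} = -5 + 526 = 521$)
$I{\left(a \right)} = \frac{7}{2} + \frac{a}{2} - \frac{a^{2}}{2}$ ($I{\left(a \right)} = - \frac{\left(a^{2} - a\right) - 7}{2} = - \frac{-7 + a^{2} - a}{2} = \frac{7}{2} + \frac{a}{2} - \frac{a^{2}}{2}$)
$V{\left(p,X \right)} = \frac{\sqrt{274}}{2}$ ($V{\left(p,X \right)} = \sqrt{\left(\frac{7}{2} + \frac{1}{2} \cdot 0 - \frac{0^{2}}{2}\right) + 65} = \sqrt{\left(\frac{7}{2} + 0 - 0\right) + 65} = \sqrt{\left(\frac{7}{2} + 0 + 0\right) + 65} = \sqrt{\frac{7}{2} + 65} = \sqrt{\frac{137}{2}} = \frac{\sqrt{274}}{2}$)
$V{\left(Q{\left(o,-7 \right)},-608 \right)} - E{\left(-79 \right)} = \frac{\sqrt{274}}{2} - 521 = -521 + \frac{\sqrt{274}}{2}$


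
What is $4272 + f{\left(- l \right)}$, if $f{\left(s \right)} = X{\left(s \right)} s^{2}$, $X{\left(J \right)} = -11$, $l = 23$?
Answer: $-1547$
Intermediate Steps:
$f{\left(s \right)} = - 11 s^{2}$
$4272 + f{\left(- l \right)} = 4272 - 11 \left(\left(-1\right) 23\right)^{2} = 4272 - 11 \left(-23\right)^{2} = 4272 - 5819 = -1547$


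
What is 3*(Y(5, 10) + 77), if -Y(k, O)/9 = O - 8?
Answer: 177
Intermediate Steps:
Y(k, O) = 72 - 9*O (Y(k, O) = -9*(O - 8) = -9*(-8 + O) = 72 - 9*O)
3*(Y(5, 10) + 77) = 3*((72 - 9*10) + 77) = 3*((72 - 90) + 77) = 3*(-18 + 77) = 3*59 = 177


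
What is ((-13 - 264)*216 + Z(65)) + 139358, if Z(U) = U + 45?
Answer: 79636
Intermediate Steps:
Z(U) = 45 + U
((-13 - 264)*216 + Z(65)) + 139358 = ((-13 - 264)*216 + (45 + 65)) + 139358 = (-277*216 + 110) + 139358 = (-59832 + 110) + 139358 = -59722 + 139358 = 79636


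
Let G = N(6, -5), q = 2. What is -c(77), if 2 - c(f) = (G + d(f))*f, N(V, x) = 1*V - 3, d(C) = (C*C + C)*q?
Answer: 925153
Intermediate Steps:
d(C) = 2*C + 2*C**2 (d(C) = (C*C + C)*2 = (C**2 + C)*2 = (C + C**2)*2 = 2*C + 2*C**2)
N(V, x) = -3 + V (N(V, x) = V - 3 = -3 + V)
G = 3 (G = -3 + 6 = 3)
c(f) = 2 - f*(3 + 2*f*(1 + f)) (c(f) = 2 - (3 + 2*f*(1 + f))*f = 2 - f*(3 + 2*f*(1 + f)))
-c(77) = -(2 - 3*77 - 2*77**2*(1 + 77)) = -(2 - 231 - 2*5929*78) = -(2 - 231 - 924924) = -1*(-925153) = 925153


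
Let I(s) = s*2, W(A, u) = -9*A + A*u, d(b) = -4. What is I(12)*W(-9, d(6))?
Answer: 2808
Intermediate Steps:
I(s) = 2*s
I(12)*W(-9, d(6)) = (2*12)*(-9*(-9 - 4)) = 24*(-9*(-13)) = 24*117 = 2808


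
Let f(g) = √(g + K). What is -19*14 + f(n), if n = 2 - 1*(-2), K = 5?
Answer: -263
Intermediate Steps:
n = 4 (n = 2 + 2 = 4)
f(g) = √(5 + g) (f(g) = √(g + 5) = √(5 + g))
-19*14 + f(n) = -19*14 + √(5 + 4) = -266 + √9 = -266 + 3 = -263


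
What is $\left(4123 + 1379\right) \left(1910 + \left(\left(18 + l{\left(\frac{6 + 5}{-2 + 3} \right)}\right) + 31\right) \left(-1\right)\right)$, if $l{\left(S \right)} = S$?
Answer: $10178700$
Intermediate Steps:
$\left(4123 + 1379\right) \left(1910 + \left(\left(18 + l{\left(\frac{6 + 5}{-2 + 3} \right)}\right) + 31\right) \left(-1\right)\right) = \left(4123 + 1379\right) \left(1910 + \left(\left(18 + \frac{6 + 5}{-2 + 3}\right) + 31\right) \left(-1\right)\right) = 5502 \left(1910 + \left(\left(18 + \frac{11}{1}\right) + 31\right) \left(-1\right)\right) = 5502 \left(1910 + \left(\left(18 + 11 \cdot 1\right) + 31\right) \left(-1\right)\right) = 5502 \left(1910 + \left(\left(18 + 11\right) + 31\right) \left(-1\right)\right) = 5502 \left(1910 + \left(29 + 31\right) \left(-1\right)\right) = 5502 \left(1910 + 60 \left(-1\right)\right) = 5502 \left(1910 - 60\right) = 5502 \cdot 1850 = 10178700$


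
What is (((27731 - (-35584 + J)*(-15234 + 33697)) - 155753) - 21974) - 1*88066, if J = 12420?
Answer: 427438870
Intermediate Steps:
(((27731 - (-35584 + J)*(-15234 + 33697)) - 155753) - 21974) - 1*88066 = (((27731 - (-35584 + 12420)*(-15234 + 33697)) - 155753) - 21974) - 1*88066 = (((27731 - (-23164)*18463) - 155753) - 21974) - 88066 = (((27731 - 1*(-427676932)) - 155753) - 21974) - 88066 = (((27731 + 427676932) - 155753) - 21974) - 88066 = ((427704663 - 155753) - 21974) - 88066 = (427548910 - 21974) - 88066 = 427526936 - 88066 = 427438870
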